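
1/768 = 1/768 = 0.00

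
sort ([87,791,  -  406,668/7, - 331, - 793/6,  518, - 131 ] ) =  [ -406, - 331, - 793/6, - 131,87,668/7,518,791]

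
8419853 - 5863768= 2556085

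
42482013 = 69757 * 609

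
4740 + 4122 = 8862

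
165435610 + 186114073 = 351549683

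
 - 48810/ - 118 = 413 + 38/59 = 413.64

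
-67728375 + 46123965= - 21604410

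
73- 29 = 44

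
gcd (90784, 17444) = 4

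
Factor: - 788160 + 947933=159773^1=159773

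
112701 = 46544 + 66157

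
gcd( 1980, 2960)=20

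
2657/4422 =2657/4422 = 0.60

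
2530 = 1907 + 623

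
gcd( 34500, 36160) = 20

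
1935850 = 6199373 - 4263523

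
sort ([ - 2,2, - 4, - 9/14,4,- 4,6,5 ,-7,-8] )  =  [ - 8, - 7, - 4,- 4, - 2, - 9/14,2,4,5,6]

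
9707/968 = 10 + 27/968= 10.03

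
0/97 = 0 =0.00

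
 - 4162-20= - 4182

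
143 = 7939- 7796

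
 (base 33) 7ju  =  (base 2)10000001011000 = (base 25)D65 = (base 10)8280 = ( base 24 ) E90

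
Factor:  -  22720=  -  2^6*5^1*71^1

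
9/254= 9/254= 0.04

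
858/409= 858/409= 2.10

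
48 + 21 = 69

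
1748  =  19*92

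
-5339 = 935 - 6274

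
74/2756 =37/1378 = 0.03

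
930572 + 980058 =1910630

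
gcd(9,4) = 1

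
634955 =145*4379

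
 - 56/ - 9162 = 28/4581= 0.01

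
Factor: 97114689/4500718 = 2^(  -  1)*3^2* 7^1*1541503^1*2250359^( - 1)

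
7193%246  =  59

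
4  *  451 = 1804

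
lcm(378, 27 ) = 378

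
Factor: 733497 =3^1*29^1 * 8431^1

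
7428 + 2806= 10234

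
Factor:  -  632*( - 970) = 613040 = 2^4*5^1 * 79^1 *97^1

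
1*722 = 722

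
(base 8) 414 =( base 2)100001100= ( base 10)268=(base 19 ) E2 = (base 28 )9g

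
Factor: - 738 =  - 2^1*3^2 * 41^1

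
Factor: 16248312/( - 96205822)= - 8124156/48102911 = -2^2*3^2*17^( - 1)*225671^1 * 2829583^ (-1 ) 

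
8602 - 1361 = 7241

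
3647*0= 0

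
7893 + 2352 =10245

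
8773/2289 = 8773/2289 = 3.83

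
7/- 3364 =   -  1 + 3357/3364=-0.00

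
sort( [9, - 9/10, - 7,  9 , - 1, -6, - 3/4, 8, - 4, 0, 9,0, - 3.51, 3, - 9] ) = [ - 9,-7  , - 6, - 4, - 3.51, - 1, - 9/10, - 3/4 , 0,  0 , 3, 8,9, 9, 9]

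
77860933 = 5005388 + 72855545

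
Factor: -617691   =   - 3^1 *103^1 * 1999^1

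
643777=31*20767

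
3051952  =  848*3599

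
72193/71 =1016 + 57/71 =1016.80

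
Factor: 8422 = 2^1*4211^1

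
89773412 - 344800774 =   -  255027362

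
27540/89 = 309+39/89 = 309.44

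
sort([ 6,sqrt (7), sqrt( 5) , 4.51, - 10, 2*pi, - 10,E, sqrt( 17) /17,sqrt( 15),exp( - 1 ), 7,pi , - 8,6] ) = [ - 10, - 10 , - 8, sqrt(17)/17 , exp( - 1),  sqrt( 5),sqrt( 7),E , pi,sqrt(15), 4.51, 6,6, 2 * pi,7 ] 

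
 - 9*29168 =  - 262512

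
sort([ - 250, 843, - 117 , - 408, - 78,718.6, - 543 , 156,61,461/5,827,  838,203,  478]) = [ - 543, - 408 , - 250, - 117 , - 78,61, 461/5,156,203,478,718.6,827, 838,843] 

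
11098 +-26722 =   -  15624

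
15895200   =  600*26492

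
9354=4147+5207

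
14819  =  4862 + 9957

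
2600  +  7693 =10293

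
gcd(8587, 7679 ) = 1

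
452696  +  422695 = 875391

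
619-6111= - 5492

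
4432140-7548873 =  - 3116733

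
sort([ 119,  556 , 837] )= [ 119,  556, 837 ]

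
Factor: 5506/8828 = 2^( - 1 )*2207^( - 1)*2753^1 = 2753/4414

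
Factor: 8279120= 2^4 *5^1*37^1 * 2797^1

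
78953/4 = 78953/4 = 19738.25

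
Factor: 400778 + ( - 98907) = 83^1*3637^1 = 301871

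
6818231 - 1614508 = 5203723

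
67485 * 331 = 22337535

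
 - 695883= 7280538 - 7976421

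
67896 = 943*72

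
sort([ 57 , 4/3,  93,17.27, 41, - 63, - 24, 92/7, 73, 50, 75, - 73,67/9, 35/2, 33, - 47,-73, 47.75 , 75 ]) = [ - 73, - 73, - 63, -47, - 24, 4/3, 67/9,92/7,17.27, 35/2,33,  41,  47.75, 50, 57, 73, 75 , 75,93]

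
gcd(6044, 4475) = 1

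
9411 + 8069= 17480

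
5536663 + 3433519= 8970182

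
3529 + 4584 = 8113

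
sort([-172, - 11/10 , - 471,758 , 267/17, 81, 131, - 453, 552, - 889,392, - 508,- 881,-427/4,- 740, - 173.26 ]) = [ - 889 ,  -  881, - 740,  -  508, - 471, - 453 ,-173.26 , - 172,-427/4, - 11/10, 267/17,81, 131 , 392 , 552,758]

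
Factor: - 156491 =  -156491^1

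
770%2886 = 770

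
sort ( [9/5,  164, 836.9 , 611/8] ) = [ 9/5, 611/8,  164, 836.9] 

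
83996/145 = 83996/145 = 579.28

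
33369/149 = 33369/149= 223.95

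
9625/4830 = 1 +137/138 = 1.99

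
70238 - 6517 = 63721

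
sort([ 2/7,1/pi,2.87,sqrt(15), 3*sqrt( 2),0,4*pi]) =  [ 0,2/7, 1/pi,2.87, sqrt ( 15), 3*sqrt ( 2),4*pi ] 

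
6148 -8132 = -1984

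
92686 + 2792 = 95478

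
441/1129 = 441/1129 = 0.39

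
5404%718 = 378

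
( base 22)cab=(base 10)6039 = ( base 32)5sn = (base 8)13627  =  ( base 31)68P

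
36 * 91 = 3276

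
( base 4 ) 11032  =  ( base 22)F4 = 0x14e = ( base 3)110101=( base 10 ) 334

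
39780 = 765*52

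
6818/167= 40 + 138/167 =40.83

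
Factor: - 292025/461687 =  - 5^2 * 11681^1*461687^(- 1 )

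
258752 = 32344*8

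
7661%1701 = 857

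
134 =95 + 39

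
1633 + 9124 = 10757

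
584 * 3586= 2094224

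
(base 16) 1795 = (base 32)5SL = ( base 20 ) F1H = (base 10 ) 6037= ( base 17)13f2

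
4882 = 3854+1028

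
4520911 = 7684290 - 3163379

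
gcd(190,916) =2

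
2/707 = 2/707 = 0.00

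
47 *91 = 4277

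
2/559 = 2/559 = 0.00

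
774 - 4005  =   - 3231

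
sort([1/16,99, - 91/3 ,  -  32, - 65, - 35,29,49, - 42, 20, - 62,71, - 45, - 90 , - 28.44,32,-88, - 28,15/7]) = [ - 90, - 88, - 65, - 62, - 45,-42, - 35, - 32, - 91/3, - 28.44,-28,1/16 , 15/7,20 , 29, 32, 49,71, 99] 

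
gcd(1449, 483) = 483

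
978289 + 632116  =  1610405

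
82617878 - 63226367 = 19391511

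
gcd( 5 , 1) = 1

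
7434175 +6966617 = 14400792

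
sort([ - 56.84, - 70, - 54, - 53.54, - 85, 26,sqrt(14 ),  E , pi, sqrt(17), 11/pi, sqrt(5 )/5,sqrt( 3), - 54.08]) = [-85,  -  70, - 56.84,-54.08, - 54 , - 53.54, sqrt( 5)/5, sqrt( 3),E, pi, 11/pi, sqrt(14),  sqrt( 17),26]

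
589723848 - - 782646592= 1372370440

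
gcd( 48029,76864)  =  1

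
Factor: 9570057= 3^1*7^1*455717^1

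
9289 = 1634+7655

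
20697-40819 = -20122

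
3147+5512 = 8659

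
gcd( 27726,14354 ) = 2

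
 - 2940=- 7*420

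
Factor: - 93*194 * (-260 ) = 4690920  =  2^3*3^1*5^1*13^1*31^1*97^1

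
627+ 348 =975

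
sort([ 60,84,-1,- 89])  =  [ - 89, - 1,60,84 ] 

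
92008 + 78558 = 170566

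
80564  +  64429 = 144993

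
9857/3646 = 9857/3646= 2.70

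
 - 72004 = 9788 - 81792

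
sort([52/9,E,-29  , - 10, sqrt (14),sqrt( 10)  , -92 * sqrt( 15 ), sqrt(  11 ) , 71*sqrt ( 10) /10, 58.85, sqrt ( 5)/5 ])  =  [- 92*sqrt(15 ),  -  29, - 10,  sqrt( 5 ) /5,E , sqrt(10 ),sqrt(11)  ,  sqrt(14 ), 52/9, 71*sqrt ( 10 ) /10, 58.85]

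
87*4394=382278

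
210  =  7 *30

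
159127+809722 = 968849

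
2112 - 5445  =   - 3333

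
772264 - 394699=377565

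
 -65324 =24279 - 89603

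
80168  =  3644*22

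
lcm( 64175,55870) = 4748950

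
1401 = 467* 3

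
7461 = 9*829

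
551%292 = 259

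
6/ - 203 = - 1 + 197/203 =- 0.03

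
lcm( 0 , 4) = 0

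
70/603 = 70/603 = 0.12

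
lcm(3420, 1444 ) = 64980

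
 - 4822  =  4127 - 8949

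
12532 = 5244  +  7288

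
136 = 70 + 66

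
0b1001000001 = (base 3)210101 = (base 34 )GX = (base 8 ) 1101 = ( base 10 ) 577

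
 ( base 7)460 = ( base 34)70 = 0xee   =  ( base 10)238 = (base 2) 11101110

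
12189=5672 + 6517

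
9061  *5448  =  49364328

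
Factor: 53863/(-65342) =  - 2^(-1)*37^ (- 1)*61^1 = - 61/74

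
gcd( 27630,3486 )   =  6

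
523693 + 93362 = 617055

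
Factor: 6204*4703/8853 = 2^2*11^1*13^(-1) * 47^1*227^( - 1 )*4703^1 = 9725804/2951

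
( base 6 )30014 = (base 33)3j4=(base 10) 3898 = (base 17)D85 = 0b111100111010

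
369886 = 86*4301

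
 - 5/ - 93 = 5/93 = 0.05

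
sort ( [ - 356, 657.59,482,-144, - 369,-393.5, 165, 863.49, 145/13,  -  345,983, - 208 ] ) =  [-393.5, - 369, - 356, - 345, - 208 , - 144,145/13,165,482,  657.59, 863.49, 983]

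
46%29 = 17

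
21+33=54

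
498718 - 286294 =212424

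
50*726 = 36300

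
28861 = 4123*7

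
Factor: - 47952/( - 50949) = 2^4* 17^( - 1) = 16/17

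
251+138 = 389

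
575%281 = 13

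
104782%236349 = 104782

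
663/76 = 8 + 55/76 = 8.72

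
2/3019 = 2/3019 = 0.00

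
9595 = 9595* 1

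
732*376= 275232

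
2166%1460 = 706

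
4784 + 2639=7423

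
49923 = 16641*3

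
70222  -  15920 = 54302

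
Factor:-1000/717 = - 2^3*3^( -1 )*5^3*239^ (- 1)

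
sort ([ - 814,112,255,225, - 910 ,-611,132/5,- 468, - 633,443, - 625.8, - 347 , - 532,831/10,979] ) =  [  -  910,-814,-633,-625.8,-611  , - 532,-468,-347,132/5, 831/10,  112,225,255, 443, 979]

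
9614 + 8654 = 18268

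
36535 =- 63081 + 99616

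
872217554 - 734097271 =138120283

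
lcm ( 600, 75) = 600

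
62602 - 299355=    - 236753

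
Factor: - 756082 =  - 2^1 * 378041^1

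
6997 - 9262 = -2265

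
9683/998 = 9683/998 = 9.70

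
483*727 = 351141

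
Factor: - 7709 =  - 13^1*593^1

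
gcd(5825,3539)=1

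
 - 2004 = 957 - 2961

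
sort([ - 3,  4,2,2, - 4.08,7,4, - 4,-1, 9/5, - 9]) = [ - 9, - 4.08,-4, - 3, - 1 , 9/5,2, 2,4,4,7]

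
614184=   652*942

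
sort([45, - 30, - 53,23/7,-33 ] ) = [ - 53, - 33, - 30,23/7, 45 ] 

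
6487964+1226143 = 7714107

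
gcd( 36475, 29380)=5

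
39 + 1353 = 1392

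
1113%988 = 125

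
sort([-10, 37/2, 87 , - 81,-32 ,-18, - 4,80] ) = [-81  ,-32, - 18, - 10, - 4 , 37/2,80, 87 ] 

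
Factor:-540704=-2^5*61^1  *277^1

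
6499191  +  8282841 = 14782032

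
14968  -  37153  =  - 22185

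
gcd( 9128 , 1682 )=2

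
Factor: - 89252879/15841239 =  - 3^(- 1 )*5280413^(  -  1)*89252879^1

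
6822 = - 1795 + 8617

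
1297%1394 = 1297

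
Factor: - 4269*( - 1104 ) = 2^4*3^2*23^1*1423^1 = 4712976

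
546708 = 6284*87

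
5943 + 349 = 6292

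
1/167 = 1/167 = 0.01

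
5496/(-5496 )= -1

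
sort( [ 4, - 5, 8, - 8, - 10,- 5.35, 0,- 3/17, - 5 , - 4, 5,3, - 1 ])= [-10 , - 8, - 5.35 ,-5,-5 , -4,-1 , - 3/17,0, 3, 4,5, 8]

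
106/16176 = 53/8088 = 0.01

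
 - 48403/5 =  - 48403/5 =- 9680.60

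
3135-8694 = -5559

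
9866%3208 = 242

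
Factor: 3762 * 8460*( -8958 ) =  - 285101966160= - 2^4*3^5*5^1 * 11^1*19^1*47^1*1493^1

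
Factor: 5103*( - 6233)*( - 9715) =3^6*5^1*7^1*23^1*29^1*67^1*271^1= 309004995285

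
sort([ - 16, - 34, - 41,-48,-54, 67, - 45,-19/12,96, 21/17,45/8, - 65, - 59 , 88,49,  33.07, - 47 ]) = [-65, - 59, -54, - 48, - 47, - 45, - 41, - 34,  -  16, - 19/12, 21/17, 45/8,33.07, 49, 67, 88,96 ]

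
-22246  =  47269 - 69515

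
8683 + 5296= 13979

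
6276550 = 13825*454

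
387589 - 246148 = 141441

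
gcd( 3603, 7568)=1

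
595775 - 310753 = 285022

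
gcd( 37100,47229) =7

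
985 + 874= 1859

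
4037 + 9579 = 13616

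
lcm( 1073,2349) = 86913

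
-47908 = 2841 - 50749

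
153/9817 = 153/9817 = 0.02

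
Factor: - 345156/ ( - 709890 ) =2^1 * 5^( - 1 ) * 7^2 * 587^1*23663^( - 1) = 57526/118315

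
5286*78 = 412308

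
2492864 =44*56656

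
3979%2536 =1443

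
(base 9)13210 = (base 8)21327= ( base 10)8919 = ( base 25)E6J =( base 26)D51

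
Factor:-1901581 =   -  11^1*172871^1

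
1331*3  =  3993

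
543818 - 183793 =360025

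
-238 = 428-666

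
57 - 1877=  - 1820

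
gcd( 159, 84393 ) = 3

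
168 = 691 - 523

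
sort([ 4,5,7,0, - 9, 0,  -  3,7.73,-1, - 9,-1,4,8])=[ - 9, - 9,-3, - 1 ,-1,0, 0,4,4, 5,7,7.73, 8] 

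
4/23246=2/11623=0.00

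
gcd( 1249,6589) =1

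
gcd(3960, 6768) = 72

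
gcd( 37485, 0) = 37485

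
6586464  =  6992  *942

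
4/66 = 2/33 = 0.06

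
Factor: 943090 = 2^1*5^1*94309^1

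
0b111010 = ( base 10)58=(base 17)37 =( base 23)2c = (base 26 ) 26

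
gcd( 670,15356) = 2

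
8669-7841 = 828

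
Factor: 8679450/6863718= 5^2 * 13^1*4451^1*1143953^( - 1) = 1446575/1143953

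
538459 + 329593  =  868052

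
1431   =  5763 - 4332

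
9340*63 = 588420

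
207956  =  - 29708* ( - 7 ) 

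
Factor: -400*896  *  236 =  - 84582400=- 2^13*5^2*7^1*59^1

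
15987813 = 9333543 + 6654270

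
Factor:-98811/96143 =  - 3^2*79^( - 1)*1217^( - 1 )*10979^1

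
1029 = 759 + 270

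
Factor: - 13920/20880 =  - 2^1*3^( - 1 )=- 2/3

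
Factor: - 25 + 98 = 73^1 = 73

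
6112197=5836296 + 275901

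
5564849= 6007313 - 442464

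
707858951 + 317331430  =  1025190381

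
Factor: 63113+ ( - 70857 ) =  - 7744 = - 2^6 * 11^2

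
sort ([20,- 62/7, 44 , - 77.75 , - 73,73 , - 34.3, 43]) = [ - 77.75, - 73, - 34.3, - 62/7 , 20, 43,44,73]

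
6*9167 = 55002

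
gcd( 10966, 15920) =2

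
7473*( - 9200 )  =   - 68751600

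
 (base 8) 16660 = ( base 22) FFA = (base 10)7600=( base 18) 1584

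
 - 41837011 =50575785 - 92412796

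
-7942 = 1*( - 7942) 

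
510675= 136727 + 373948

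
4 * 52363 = 209452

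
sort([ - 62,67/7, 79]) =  [-62, 67/7,79] 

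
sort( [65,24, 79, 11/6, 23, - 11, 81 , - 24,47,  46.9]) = [ - 24, - 11, 11/6, 23,24,46.9, 47,65, 79, 81]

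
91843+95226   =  187069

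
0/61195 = 0 = 0.00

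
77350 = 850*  91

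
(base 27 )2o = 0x4e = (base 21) 3f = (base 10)78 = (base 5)303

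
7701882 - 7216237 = 485645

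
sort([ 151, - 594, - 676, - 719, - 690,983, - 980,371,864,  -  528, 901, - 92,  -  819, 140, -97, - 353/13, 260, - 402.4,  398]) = [ - 980, - 819, - 719, - 690,  -  676,-594, - 528, - 402.4,-97, - 92, - 353/13, 140,  151,260, 371, 398, 864, 901,983] 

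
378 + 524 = 902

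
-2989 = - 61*49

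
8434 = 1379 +7055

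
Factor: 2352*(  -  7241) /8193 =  - 2^4 * 7^2*13^1*557^1*2731^( - 1 ) = - 5676944/2731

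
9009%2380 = 1869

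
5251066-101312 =5149754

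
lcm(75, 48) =1200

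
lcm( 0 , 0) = 0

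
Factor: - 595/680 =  - 7/8 = - 2^(  -  3)*7^1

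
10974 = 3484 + 7490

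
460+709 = 1169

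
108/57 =1 + 17/19  =  1.89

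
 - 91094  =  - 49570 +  - 41524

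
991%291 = 118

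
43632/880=2727/55 = 49.58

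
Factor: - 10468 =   -  2^2*2617^1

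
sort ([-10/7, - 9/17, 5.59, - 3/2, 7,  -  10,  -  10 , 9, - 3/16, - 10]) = [- 10, - 10,  -  10,  -  3/2, - 10/7, - 9/17, - 3/16,  5.59,7,9]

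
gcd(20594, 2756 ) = 2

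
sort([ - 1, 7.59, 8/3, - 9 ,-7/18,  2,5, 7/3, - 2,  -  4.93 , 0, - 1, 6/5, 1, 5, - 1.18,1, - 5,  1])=[ - 9,-5 , - 4.93 , - 2, - 1.18, - 1, - 1,  -  7/18, 0, 1, 1, 1, 6/5,2, 7/3, 8/3,5, 5, 7.59] 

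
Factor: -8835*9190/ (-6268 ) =40596825/3134 = 2^( - 1)*3^1*  5^2*19^1*31^1*919^1*1567^ ( - 1 )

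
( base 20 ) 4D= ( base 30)33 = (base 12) 79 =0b1011101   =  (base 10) 93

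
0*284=0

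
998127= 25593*39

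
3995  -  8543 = -4548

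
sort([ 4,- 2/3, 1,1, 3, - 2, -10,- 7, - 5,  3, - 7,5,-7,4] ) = [ - 10,-7, - 7 ,  -  7, - 5, - 2, - 2/3,1,1,  3,  3 , 4,4,5]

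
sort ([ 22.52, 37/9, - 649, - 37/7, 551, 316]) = [-649, - 37/7, 37/9,22.52,  316, 551 ]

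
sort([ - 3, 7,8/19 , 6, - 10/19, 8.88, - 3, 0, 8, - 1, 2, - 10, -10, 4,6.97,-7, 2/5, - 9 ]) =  [ - 10,-10, - 9, - 7, - 3, - 3, - 1, - 10/19,0,  2/5,8/19, 2, 4,6, 6.97, 7, 8, 8.88]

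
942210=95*9918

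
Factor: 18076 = 2^2*4519^1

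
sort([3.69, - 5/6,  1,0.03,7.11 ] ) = [ - 5/6,0.03,1 , 3.69,7.11] 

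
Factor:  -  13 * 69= - 3^1 * 13^1*23^1 =-897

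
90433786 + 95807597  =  186241383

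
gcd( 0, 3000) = 3000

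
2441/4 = 2441/4 = 610.25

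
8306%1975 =406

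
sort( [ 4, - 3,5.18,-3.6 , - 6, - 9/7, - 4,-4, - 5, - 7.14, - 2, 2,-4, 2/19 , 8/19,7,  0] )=[-7.14,-6,  -  5, - 4, - 4, - 4,-3.6 ,-3, -2,-9/7, 0,  2/19,  8/19,2,  4, 5.18, 7 ] 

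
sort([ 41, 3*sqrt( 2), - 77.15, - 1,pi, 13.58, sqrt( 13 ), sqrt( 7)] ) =[ - 77.15, - 1,sqrt( 7),pi, sqrt( 13 ), 3 * sqrt(2), 13.58, 41]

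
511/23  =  22 + 5/23=22.22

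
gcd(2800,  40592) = 16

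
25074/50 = 12537/25= 501.48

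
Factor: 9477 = 3^6*13^1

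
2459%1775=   684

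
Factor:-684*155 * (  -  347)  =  2^2*3^2 * 5^1*19^1 *31^1*347^1 = 36788940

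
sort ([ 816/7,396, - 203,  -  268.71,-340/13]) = [-268.71, - 203, - 340/13, 816/7,396]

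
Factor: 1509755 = 5^1*13^1 *23227^1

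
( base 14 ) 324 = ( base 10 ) 620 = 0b1001101100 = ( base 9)758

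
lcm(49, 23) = 1127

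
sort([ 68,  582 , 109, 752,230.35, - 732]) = [ - 732, 68,109,230.35, 582,752] 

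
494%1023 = 494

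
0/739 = 0 = 0.00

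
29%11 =7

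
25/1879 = 25/1879=0.01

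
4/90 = 2/45  =  0.04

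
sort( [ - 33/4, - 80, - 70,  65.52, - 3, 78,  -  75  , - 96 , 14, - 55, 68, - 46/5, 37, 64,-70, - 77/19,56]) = [ - 96, - 80, - 75,-70, - 70, - 55, - 46/5,- 33/4, - 77/19, - 3, 14, 37, 56,64, 65.52,  68,78] 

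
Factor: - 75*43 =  - 3^1*5^2  *  43^1 = - 3225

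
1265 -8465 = -7200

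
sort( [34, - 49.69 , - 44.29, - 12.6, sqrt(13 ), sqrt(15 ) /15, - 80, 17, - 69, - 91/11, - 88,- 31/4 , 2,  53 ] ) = [ - 88, - 80 , - 69, - 49.69,  -  44.29, - 12.6,-91/11,-31/4 , sqrt( 15 ) /15, 2 , sqrt ( 13), 17, 34,53 ]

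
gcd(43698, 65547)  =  21849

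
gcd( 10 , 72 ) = 2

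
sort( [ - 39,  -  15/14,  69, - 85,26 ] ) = [ - 85,  -  39, - 15/14,  26,69]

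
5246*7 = 36722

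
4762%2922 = 1840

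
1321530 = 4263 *310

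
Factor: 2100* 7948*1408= 2^11*3^1*5^2*7^1*11^1 * 1987^1 = 23500646400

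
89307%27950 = 5457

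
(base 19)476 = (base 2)11000101111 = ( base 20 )3j3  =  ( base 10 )1583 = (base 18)4fh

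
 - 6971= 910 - 7881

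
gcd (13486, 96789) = 11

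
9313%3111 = 3091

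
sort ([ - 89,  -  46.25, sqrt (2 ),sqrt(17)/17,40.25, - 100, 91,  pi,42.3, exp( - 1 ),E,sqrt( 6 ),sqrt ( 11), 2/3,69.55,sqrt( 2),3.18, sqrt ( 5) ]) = [ - 100, - 89, -46.25,sqrt(17)/17,  exp ( - 1),2/3,sqrt (2),sqrt( 2 ),sqrt( 5),sqrt(6),E,pi,3.18,  sqrt( 11 ),  40.25, 42.3,69.55,91]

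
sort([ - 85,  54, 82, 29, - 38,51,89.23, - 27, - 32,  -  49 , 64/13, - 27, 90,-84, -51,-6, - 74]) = [ - 85,  -  84, - 74,  -  51, - 49, - 38, - 32, - 27,-27 , - 6, 64/13 , 29,51,54, 82, 89.23,90]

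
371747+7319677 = 7691424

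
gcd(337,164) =1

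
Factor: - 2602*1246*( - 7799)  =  2^2*7^1*11^1*89^1*709^1*1301^1 = 25285075508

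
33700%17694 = 16006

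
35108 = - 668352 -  - 703460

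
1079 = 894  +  185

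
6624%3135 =354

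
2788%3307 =2788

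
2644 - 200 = 2444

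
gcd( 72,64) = 8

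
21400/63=21400/63   =  339.68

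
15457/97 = 15457/97= 159.35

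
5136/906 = 856/151=   5.67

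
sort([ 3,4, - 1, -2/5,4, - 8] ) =[ - 8, - 1 , - 2/5 , 3, 4, 4]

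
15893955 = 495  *32109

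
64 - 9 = 55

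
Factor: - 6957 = - 3^2 *773^1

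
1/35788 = 1/35788 = 0.00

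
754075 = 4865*155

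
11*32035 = 352385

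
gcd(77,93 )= 1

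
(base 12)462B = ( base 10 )7811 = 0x1E83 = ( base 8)17203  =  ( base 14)2BBD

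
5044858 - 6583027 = -1538169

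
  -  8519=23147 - 31666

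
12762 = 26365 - 13603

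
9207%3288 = 2631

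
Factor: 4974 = 2^1 * 3^1*  829^1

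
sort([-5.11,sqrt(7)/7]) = [ - 5.11,sqrt(7) /7] 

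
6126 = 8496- 2370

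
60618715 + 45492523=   106111238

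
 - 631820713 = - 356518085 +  - 275302628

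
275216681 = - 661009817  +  936226498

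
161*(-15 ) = -2415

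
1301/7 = 185 + 6/7  =  185.86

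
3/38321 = 3/38321 = 0.00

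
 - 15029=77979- 93008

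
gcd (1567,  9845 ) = 1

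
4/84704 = 1/21176 = 0.00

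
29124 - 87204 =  - 58080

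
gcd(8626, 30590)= 38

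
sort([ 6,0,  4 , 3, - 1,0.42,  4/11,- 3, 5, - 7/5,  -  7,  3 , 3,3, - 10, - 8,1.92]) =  [ - 10, - 8, - 7, - 3,  -  7/5,  -  1,  0, 4/11  ,  0.42,1.92,  3,3,3,3 , 4,5,  6] 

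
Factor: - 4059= -3^2*11^1*41^1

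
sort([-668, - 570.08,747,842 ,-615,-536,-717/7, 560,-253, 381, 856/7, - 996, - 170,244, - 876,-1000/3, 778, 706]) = [-996,-876, - 668 , - 615,-570.08, - 536, - 1000/3, - 253, - 170 ,-717/7,856/7,  244,381, 560,706,747,778,842]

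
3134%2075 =1059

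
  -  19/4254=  - 19/4254 = - 0.00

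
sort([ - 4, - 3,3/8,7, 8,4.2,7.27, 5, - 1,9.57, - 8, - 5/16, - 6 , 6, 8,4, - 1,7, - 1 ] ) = [ - 8, - 6, - 4, - 3, - 1, - 1, - 1 ,-5/16,3/8, 4,4.2,5,6, 7, 7 , 7.27, 8,8, 9.57] 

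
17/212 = 17/212 = 0.08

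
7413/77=96 + 3/11 = 96.27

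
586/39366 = 293/19683 = 0.01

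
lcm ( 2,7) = 14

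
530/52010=53/5201 = 0.01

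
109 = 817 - 708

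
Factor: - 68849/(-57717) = 569/477=3^(  -  2)*53^( - 1)*569^1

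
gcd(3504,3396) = 12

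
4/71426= 2/35713  =  0.00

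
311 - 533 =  - 222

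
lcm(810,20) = 1620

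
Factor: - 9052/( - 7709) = 2^2*13^(  -  1 )*31^1*73^1*593^( - 1)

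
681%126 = 51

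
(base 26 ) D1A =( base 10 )8824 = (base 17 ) 1D91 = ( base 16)2278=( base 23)GFF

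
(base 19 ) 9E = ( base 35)5A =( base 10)185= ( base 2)10111001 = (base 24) 7H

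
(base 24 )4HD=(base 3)10201221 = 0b101010100101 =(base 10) 2725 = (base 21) 63G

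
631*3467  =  2187677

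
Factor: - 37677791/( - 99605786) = 2^( - 1)*7^( - 1)*2237^1*16843^1*7114699^ ( - 1 )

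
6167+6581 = 12748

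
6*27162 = 162972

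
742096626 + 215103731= 957200357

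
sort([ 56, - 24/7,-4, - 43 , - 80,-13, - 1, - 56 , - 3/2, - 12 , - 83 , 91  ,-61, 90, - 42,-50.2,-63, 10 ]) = [ - 83, - 80,  -  63  , - 61, - 56, - 50.2, - 43,  -  42,  -  13,-12, - 4,- 24/7, - 3/2,-1,10,56,90,91] 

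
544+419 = 963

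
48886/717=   68 + 130/717  =  68.18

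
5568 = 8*696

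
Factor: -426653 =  - 31^1*13763^1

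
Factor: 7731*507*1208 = 4734897336 = 2^3*3^3* 13^2*151^1*859^1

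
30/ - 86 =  - 15/43 = -0.35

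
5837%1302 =629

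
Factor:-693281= -73^1*9497^1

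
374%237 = 137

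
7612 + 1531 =9143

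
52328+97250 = 149578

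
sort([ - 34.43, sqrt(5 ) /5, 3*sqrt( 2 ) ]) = [ - 34.43,  sqrt(5) /5, 3 * sqrt(2 )] 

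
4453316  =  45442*98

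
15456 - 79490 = -64034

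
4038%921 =354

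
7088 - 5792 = 1296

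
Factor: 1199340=2^2*3^3 * 5^1* 2221^1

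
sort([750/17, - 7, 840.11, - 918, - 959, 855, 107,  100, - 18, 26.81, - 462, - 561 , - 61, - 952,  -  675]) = [ - 959, - 952, - 918, - 675, - 561,- 462 , - 61, - 18, - 7,26.81,750/17, 100, 107, 840.11,855]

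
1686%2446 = 1686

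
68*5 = 340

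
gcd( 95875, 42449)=1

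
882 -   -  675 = 1557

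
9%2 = 1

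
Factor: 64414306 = 2^1*11^1 * 23^1*127301^1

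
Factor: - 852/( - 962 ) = 426/481 = 2^1*3^1 * 13^(-1)*37^( - 1) *71^1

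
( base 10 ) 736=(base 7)2101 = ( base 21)1e1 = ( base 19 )20E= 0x2E0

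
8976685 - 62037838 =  - 53061153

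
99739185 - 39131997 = 60607188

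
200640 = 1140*176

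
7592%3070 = 1452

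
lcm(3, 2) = 6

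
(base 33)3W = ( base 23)5g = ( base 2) 10000011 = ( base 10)131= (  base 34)3t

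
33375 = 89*375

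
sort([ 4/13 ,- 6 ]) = [ - 6,  4/13 ]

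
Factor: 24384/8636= 48/17 =2^4*3^1 * 17^ ( - 1)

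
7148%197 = 56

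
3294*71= 233874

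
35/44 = 35/44=0.80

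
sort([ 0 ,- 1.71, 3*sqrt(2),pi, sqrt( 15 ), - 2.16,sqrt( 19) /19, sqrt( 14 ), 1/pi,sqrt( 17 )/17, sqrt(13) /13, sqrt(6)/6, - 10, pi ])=[ - 10, - 2.16, - 1.71, 0, sqrt( 19) /19, sqrt(17 )/17,sqrt( 13 )/13, 1/pi,sqrt( 6) /6, pi, pi , sqrt(14 ), sqrt( 15) , 3 *sqrt(2 ) ]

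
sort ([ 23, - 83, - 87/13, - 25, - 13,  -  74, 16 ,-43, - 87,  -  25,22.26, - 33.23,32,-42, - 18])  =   [ - 87, - 83,-74, - 43, - 42, - 33.23,-25, - 25, - 18,-13,-87/13,16,22.26,23, 32]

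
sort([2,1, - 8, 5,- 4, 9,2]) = [ - 8, - 4 , 1,  2,2, 5,9]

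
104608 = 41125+63483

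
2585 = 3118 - 533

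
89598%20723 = 6706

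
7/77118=7/77118 = 0.00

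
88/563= 88/563 = 0.16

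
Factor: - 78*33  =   - 2^1*3^2 * 11^1*13^1=- 2574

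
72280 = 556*130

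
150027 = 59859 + 90168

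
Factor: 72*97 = 2^3*3^2*97^1 = 6984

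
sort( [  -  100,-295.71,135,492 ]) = [- 295.71,-100,135, 492]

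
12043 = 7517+4526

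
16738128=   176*95103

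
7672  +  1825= 9497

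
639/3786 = 213/1262 = 0.17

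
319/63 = 319/63 = 5.06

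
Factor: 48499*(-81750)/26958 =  - 5^3*11^1*109^1*4409^1*4493^( - 1) = - 660798875/4493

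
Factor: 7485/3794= 2^( - 1) * 3^1 * 5^1 * 7^( -1 )*271^( - 1 )*499^1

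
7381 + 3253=10634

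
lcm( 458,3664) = 3664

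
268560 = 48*5595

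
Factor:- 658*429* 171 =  - 2^1*3^3*7^1 * 11^1*13^1*19^1*47^1 = - 48270222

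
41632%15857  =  9918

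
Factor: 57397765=5^1 * 19^1 *23^1*109^1*241^1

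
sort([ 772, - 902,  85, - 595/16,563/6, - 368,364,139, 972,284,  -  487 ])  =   [ - 902, - 487, - 368 , - 595/16,85, 563/6,  139,  284, 364,772,972 ]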